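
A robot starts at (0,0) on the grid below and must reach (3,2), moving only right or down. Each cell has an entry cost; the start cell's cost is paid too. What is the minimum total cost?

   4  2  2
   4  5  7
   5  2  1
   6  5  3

Path [0,0] [0,1] [1,1] [2,1] [2,2] [3,2]: 4 + 2 + 5 + 2 + 1 + 3 = 17.
For comparison, the top-then-right route costs 19.

17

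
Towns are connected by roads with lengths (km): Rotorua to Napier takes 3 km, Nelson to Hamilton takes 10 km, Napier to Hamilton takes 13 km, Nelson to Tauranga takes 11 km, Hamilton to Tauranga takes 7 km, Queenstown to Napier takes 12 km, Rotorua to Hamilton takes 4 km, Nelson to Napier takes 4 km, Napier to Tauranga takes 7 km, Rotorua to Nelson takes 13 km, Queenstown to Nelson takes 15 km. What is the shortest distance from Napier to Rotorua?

3

Some routes from Napier to Rotorua:
Napier→Rotorua: 3
Napier→Hamilton→Rotorua: 13 + 4 = 17
Napier→Nelson→Rotorua: 4 + 13 = 17
Napier→Nelson→Hamilton→Rotorua: 4 + 10 + 4 = 18
Napier→Tauranga→Hamilton→Rotorua: 7 + 7 + 4 = 18
Best route has total 3 km.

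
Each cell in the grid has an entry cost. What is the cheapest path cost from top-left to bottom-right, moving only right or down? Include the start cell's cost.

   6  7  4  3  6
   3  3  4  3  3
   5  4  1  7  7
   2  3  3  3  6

Path r0c0 r1c0 r1c1 r1c2 r2c2 r3c2 r3c3 r3c4: 6 + 3 + 3 + 4 + 1 + 3 + 3 + 6 = 29.

29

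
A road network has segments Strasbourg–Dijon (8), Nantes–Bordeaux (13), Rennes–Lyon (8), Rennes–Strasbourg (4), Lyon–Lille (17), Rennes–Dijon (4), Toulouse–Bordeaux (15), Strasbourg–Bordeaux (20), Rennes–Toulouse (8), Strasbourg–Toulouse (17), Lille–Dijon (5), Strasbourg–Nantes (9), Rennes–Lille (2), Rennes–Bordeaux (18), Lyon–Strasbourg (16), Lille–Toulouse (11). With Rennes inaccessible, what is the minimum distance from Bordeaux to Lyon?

36

Checking several routes:
Bordeaux-Toulouse-Lille-Lyon: 15 + 11 + 17 = 43
Bordeaux-Strasbourg-Lyon: 20 + 16 = 36
Bordeaux-Strasbourg-Dijon-Lille-Lyon: 20 + 8 + 5 + 17 = 50
Bordeaux-Nantes-Strasbourg-Dijon-Lille-Lyon: 13 + 9 + 8 + 5 + 17 = 52
Bordeaux-Toulouse-Strasbourg-Lyon: 15 + 17 + 16 = 48
Bordeaux-Nantes-Strasbourg-Lyon: 13 + 9 + 16 = 38
Shortest: 36 km.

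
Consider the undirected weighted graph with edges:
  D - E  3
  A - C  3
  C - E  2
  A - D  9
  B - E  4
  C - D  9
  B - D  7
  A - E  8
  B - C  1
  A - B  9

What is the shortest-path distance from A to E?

Some routes from A to E:
A→E: 8
A→B→C→E: 9 + 1 + 2 = 12
A→C→E: 3 + 2 = 5
A→C→B→E: 3 + 1 + 4 = 8
The minimum is 5.

5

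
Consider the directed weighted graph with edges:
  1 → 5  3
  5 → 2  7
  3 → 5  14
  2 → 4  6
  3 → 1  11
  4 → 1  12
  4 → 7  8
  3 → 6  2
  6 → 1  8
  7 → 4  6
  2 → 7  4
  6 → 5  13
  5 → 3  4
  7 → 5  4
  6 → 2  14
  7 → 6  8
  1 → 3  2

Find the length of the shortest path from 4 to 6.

Some routes from 4 to 6:
4 → 1 → 5 → 3 → 6: 12 + 3 + 4 + 2 = 21
4 → 1 → 3 → 6: 12 + 2 + 2 = 16
4 → 7 → 6: 8 + 8 = 16
4 → 1 → 5 → 2 → 7 → 6: 12 + 3 + 7 + 4 + 8 = 34
4 → 7 → 5 → 3 → 6: 8 + 4 + 4 + 2 = 18
Best route has total 16.

16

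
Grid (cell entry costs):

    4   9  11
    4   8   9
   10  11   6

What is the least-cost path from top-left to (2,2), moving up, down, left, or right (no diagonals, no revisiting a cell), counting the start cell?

One optimal route is (0,0) -> (1,0) -> (1,1) -> (1,2) -> (2,2).
Its cost is 4 + 4 + 8 + 9 + 6 = 31.

31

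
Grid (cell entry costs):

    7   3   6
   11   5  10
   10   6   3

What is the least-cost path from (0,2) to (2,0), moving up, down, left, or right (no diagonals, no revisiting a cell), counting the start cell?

30

Take [0,2] -> [0,1] -> [1,1] -> [2,1] -> [2,0] for a total of 6 + 3 + 5 + 6 + 10 = 30.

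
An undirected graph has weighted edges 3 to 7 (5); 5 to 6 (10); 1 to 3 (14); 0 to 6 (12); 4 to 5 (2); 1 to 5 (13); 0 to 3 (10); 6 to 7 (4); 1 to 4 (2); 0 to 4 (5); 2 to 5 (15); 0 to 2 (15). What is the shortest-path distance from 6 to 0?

12

Checking several routes:
6-7-3-0: 4 + 5 + 10 = 19
6-5-4-1-3-0: 10 + 2 + 2 + 14 + 10 = 38
6-5-1-4-0: 10 + 13 + 2 + 5 = 30
6-5-4-0: 10 + 2 + 5 = 17
6-7-3-1-4-0: 4 + 5 + 14 + 2 + 5 = 30
6-0: 12
The minimum is 12.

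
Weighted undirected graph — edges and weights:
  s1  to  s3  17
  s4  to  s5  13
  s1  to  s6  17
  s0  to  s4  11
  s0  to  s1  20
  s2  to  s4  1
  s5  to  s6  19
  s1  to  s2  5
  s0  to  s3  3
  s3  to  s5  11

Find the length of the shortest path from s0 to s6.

33

Some routes from s0 to s6:
s0 - s3 - s1 - s6: 3 + 17 + 17 = 37
s0 - s3 - s5 - s6: 3 + 11 + 19 = 33
s0 - s4 - s2 - s1 - s6: 11 + 1 + 5 + 17 = 34
The minimum is 33.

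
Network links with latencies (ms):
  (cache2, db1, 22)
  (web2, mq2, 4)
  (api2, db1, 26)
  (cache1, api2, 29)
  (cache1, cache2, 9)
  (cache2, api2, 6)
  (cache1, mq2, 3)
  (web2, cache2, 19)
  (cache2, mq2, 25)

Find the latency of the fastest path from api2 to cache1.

A few of the api2→cache1 routes:
api2 -> cache2 -> cache1: 6 + 9 = 15
api2 -> cache2 -> web2 -> mq2 -> cache1: 6 + 19 + 4 + 3 = 32
api2 -> cache1: 29
Shortest: 15 ms.

15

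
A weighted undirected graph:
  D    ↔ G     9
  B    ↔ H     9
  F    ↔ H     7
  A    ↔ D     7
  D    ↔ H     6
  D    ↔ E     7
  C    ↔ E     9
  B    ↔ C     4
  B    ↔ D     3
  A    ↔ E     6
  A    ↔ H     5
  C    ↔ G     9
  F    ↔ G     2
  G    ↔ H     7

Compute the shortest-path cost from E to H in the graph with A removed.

Some routes from E to H avoiding A:
E-D-B-H: 7 + 3 + 9 = 19
E-D-H: 7 + 6 = 13
E-C-B-H: 9 + 4 + 9 = 22
E-C-B-D-H: 9 + 4 + 3 + 6 = 22
Best route has total 13.

13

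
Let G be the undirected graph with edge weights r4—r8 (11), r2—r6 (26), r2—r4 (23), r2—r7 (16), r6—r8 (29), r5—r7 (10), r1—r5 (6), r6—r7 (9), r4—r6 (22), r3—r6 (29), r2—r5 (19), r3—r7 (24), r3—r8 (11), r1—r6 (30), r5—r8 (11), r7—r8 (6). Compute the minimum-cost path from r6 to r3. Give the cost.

26

Comparing a few candidate routes:
r6 - r7 - r3: 9 + 24 = 33
r6 - r3: 29
r6 - r7 - r8 - r3: 9 + 6 + 11 = 26
Shortest: 26.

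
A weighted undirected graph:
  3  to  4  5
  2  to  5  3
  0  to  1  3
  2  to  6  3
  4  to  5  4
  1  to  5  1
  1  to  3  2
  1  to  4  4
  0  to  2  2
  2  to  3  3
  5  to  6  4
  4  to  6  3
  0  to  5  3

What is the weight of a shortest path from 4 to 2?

6

A few of the 4→2 routes:
4 -> 5 -> 2: 4 + 3 = 7
4 -> 1 -> 5 -> 2: 4 + 1 + 3 = 8
4 -> 6 -> 2: 3 + 3 = 6
The minimum is 6.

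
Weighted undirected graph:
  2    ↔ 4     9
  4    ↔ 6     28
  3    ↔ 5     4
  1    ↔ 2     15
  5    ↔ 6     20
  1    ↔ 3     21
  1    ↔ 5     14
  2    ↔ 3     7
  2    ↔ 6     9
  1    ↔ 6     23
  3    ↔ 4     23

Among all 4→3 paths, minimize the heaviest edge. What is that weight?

Some routes from 4 to 3:
4→2→3: max(9, 7) = 9
4→2→6→5→1→3: max(9, 9, 20, 14, 21) = 21
4→2→1→5→3: max(9, 15, 14, 4) = 15
4→2→6→5→3: max(9, 9, 20, 4) = 20
Smallest bottleneck: 9.

9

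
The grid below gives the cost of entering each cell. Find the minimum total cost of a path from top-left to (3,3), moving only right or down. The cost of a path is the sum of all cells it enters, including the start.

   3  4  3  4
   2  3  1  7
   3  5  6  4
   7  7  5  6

25

Take r0c0 r1c0 r1c1 r1c2 r2c2 r2c3 r3c3 for a total of 3 + 2 + 3 + 1 + 6 + 4 + 6 = 25.
(Top row then right column would cost 31.)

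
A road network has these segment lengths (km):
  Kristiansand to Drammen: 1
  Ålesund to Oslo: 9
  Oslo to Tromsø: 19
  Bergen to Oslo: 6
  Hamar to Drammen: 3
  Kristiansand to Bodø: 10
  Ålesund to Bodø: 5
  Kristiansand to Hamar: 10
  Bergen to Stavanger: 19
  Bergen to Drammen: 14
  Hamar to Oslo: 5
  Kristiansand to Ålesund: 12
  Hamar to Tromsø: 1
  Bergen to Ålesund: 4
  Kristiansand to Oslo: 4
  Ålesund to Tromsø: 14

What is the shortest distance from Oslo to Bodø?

Some routes from Oslo to Bodø:
Oslo→Kristiansand→Ålesund→Bodø: 4 + 12 + 5 = 21
Oslo→Bergen→Ålesund→Bodø: 6 + 4 + 5 = 15
Oslo→Ålesund→Bodø: 9 + 5 = 14
Oslo→Kristiansand→Bodø: 4 + 10 = 14
Oslo→Hamar→Drammen→Kristiansand→Bodø: 5 + 3 + 1 + 10 = 19
The minimum is 14 km.

14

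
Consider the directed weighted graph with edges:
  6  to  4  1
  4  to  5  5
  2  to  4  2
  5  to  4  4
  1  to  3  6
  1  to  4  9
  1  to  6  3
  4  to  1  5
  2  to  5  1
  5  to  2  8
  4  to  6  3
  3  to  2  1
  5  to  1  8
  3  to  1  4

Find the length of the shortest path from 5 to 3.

14

Candidate routes:
5→4→1→3: 4 + 5 + 6 = 15
5→2→4→1→3: 8 + 2 + 5 + 6 = 21
5→1→3: 8 + 6 = 14
Best route has total 14.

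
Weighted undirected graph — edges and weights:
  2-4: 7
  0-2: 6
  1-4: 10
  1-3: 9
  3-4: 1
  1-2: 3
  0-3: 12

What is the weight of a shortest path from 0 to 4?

13

Some routes from 0 to 4:
0→2→4: 6 + 7 = 13
0→2→1→4: 6 + 3 + 10 = 19
0→3→4: 12 + 1 = 13
0→2→1→3→4: 6 + 3 + 9 + 1 = 19
Shortest: 13.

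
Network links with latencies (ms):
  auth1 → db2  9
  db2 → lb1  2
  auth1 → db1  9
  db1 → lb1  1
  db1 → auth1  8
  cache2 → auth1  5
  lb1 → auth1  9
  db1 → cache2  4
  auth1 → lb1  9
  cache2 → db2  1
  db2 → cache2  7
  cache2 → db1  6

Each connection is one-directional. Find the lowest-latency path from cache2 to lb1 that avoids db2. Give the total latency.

7

Candidate routes:
cache2 → auth1 → lb1: 5 + 9 = 14
cache2 → db1 → auth1 → lb1: 6 + 8 + 9 = 23
cache2 → db1 → lb1: 6 + 1 = 7
cache2 → auth1 → db1 → lb1: 5 + 9 + 1 = 15
Shortest: 7 ms.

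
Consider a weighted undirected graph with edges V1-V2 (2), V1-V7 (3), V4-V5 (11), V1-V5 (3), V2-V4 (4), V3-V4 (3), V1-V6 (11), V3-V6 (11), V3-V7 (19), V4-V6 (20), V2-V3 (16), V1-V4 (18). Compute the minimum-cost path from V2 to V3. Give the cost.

7

Some routes from V2 to V3:
V2 - V3: 16
V2 - V4 - V3: 4 + 3 = 7
V2 - V1 - V4 - V3: 2 + 18 + 3 = 23
V2 - V1 - V5 - V4 - V3: 2 + 3 + 11 + 3 = 19
Best route has total 7.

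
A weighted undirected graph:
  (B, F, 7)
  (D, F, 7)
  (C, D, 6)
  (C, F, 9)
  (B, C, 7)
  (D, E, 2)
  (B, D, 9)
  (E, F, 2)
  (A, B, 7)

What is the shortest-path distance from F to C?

Checking several routes:
F-C: 9
F-E-D-C: 2 + 2 + 6 = 10
F-B-C: 7 + 7 = 14
F-B-D-C: 7 + 9 + 6 = 22
F-E-D-B-C: 2 + 2 + 9 + 7 = 20
F-D-C: 7 + 6 = 13
Best route has total 9.

9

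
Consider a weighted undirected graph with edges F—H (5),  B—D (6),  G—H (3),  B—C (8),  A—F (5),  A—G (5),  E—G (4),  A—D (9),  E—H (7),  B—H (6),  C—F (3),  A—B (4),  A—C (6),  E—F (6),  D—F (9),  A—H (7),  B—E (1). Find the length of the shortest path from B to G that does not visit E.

9

Checking several routes:
B → A → G: 4 + 5 = 9
B → H → G: 6 + 3 = 9
B → H → A → G: 6 + 7 + 5 = 18
B → A → H → G: 4 + 7 + 3 = 14
B → A → F → H → G: 4 + 5 + 5 + 3 = 17
Best route has total 9.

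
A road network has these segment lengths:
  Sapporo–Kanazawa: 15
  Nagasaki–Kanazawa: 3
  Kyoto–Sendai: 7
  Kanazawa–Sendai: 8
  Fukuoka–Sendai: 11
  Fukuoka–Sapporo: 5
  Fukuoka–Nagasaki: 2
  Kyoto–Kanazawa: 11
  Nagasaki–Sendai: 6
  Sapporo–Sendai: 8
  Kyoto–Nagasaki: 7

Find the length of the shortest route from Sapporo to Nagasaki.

Checking several routes:
Sapporo-Sendai-Nagasaki: 8 + 6 = 14
Sapporo-Fukuoka-Nagasaki: 5 + 2 = 7
Sapporo-Kanazawa-Nagasaki: 15 + 3 = 18
Sapporo-Sendai-Kanazawa-Nagasaki: 8 + 8 + 3 = 19
The minimum is 7.

7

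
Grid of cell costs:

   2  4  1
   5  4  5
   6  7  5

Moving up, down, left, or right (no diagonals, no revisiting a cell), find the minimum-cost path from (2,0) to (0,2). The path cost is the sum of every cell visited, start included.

18

Best path: [2,0] -> [1,0] -> [0,0] -> [0,1] -> [0,2]
Cost: 6 + 5 + 2 + 4 + 1 = 18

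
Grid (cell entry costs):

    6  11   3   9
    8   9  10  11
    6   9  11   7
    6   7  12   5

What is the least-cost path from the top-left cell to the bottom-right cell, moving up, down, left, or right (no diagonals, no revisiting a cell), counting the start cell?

50

Cheapest: (0,0) (1,0) (2,0) (3,0) (3,1) (3,2) (3,3)
  6 + 8 + 6 + 6 + 7 + 12 + 5 = 50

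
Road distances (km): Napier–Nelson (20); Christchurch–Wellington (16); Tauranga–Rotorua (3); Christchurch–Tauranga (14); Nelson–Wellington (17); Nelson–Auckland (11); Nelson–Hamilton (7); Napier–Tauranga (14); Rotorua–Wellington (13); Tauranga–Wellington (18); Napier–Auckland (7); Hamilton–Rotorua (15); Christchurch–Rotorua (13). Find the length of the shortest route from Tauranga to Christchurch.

Some routes from Tauranga to Christchurch:
Tauranga -> Christchurch: 14
Tauranga -> Rotorua -> Wellington -> Christchurch: 3 + 13 + 16 = 32
Tauranga -> Rotorua -> Christchurch: 3 + 13 = 16
The minimum is 14 km.

14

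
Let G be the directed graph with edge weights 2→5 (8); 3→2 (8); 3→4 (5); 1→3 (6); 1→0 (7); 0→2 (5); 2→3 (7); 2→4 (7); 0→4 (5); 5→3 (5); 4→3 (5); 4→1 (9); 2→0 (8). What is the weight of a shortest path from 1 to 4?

Some routes from 1 to 4:
1 - 3 - 4: 6 + 5 = 11
1 - 3 - 2 - 4: 6 + 8 + 7 = 21
1 - 0 - 2 - 4: 7 + 5 + 7 = 19
1 - 0 - 4: 7 + 5 = 12
Best route has total 11.

11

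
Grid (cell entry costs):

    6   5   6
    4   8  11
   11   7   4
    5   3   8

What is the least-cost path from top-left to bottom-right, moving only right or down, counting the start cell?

Cheapest: (0,0) (1,0) (1,1) (2,1) (3,1) (3,2)
  6 + 4 + 8 + 7 + 3 + 8 = 36
(Top row then right column would cost 40.)

36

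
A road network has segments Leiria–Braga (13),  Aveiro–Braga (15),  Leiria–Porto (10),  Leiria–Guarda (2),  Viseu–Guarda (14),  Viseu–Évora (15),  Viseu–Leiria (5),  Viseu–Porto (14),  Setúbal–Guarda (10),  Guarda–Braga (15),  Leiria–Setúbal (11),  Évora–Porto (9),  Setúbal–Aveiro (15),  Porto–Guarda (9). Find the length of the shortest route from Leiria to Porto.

10

Some routes from Leiria to Porto:
Leiria → Viseu → Porto: 5 + 14 = 19
Leiria → Viseu → Guarda → Porto: 5 + 14 + 9 = 28
Leiria → Porto: 10
Leiria → Guarda → Porto: 2 + 9 = 11
Best route has total 10.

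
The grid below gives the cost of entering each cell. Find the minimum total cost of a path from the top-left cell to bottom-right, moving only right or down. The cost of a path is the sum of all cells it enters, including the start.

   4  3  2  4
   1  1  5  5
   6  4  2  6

18

One optimal route is r0c0 r1c0 r1c1 r2c1 r2c2 r2c3.
Its cost is 4 + 1 + 1 + 4 + 2 + 6 = 18.
For comparison, the top-then-right route costs 24.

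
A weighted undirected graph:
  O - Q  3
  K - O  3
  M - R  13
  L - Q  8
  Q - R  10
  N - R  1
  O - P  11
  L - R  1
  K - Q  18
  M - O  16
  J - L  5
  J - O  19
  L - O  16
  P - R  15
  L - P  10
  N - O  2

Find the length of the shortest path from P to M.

Checking several routes:
P - L - R - N - O - M: 10 + 1 + 1 + 2 + 16 = 30
P - L - R - M: 10 + 1 + 13 = 24
P - O - N - R - M: 11 + 2 + 1 + 13 = 27
P - R - M: 15 + 13 = 28
P - O - M: 11 + 16 = 27
Best route has total 24.

24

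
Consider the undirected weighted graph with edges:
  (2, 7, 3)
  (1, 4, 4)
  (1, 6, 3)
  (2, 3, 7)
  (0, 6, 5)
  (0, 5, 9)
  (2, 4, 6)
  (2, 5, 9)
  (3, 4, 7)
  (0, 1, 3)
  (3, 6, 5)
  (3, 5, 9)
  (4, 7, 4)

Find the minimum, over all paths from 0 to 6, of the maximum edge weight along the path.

Some routes from 0 to 6:
0 → 1 → 4 → 7 → 2 → 3 → 6: max(3, 4, 4, 3, 7, 5) = 7
0 → 1 → 4 → 3 → 6: max(3, 4, 7, 5) = 7
0 → 1 → 6: max(3, 3) = 3
0 → 6: max(5) = 5
Best route has worst link 3.

3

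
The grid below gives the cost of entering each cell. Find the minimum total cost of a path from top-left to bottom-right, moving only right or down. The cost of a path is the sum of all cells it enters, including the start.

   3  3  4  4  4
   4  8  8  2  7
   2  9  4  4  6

Path (0,0) (0,1) (0,2) (0,3) (1,3) (2,3) (2,4): 3 + 3 + 4 + 4 + 2 + 4 + 6 = 26.
For comparison, the top-then-right route costs 31.

26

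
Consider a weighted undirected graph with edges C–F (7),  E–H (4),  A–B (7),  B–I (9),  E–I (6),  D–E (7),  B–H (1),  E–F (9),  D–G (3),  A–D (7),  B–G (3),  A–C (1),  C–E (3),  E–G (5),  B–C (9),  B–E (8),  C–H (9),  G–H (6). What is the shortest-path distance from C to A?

A few of the C→A routes:
C -> E -> D -> A: 3 + 7 + 7 = 17
C -> E -> H -> B -> A: 3 + 4 + 1 + 7 = 15
C -> E -> B -> A: 3 + 8 + 7 = 18
C -> A: 1
C -> B -> A: 9 + 7 = 16
C -> H -> B -> A: 9 + 1 + 7 = 17
Best route has total 1.

1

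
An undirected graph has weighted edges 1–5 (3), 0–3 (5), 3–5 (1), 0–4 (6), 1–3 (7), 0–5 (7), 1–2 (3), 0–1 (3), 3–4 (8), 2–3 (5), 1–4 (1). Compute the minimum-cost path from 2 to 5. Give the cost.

Some routes from 2 to 5:
2 - 3 - 5: 5 + 1 = 6
2 - 1 - 0 - 3 - 5: 3 + 3 + 5 + 1 = 12
2 - 1 - 5: 3 + 3 = 6
2 - 1 - 3 - 5: 3 + 7 + 1 = 11
Shortest: 6.

6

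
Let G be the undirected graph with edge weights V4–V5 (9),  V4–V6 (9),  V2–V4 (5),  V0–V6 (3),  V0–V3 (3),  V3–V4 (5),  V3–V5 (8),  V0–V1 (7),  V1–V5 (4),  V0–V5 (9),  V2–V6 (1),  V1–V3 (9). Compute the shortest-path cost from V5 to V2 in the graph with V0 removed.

Some routes from V5 to V2 avoiding V0:
V5 → V1 → V3 → V4 → V2: 4 + 9 + 5 + 5 = 23
V5 → V4 → V2: 9 + 5 = 14
V5 → V3 → V4 → V2: 8 + 5 + 5 = 18
V5 → V4 → V6 → V2: 9 + 9 + 1 = 19
V5 → V3 → V4 → V6 → V2: 8 + 5 + 9 + 1 = 23
Best route has total 14.

14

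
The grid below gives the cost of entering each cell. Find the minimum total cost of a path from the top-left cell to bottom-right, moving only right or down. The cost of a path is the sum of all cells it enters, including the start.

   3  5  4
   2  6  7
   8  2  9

22

Cheapest: [0,0]→[1,0]→[1,1]→[2,1]→[2,2]
  3 + 2 + 6 + 2 + 9 = 22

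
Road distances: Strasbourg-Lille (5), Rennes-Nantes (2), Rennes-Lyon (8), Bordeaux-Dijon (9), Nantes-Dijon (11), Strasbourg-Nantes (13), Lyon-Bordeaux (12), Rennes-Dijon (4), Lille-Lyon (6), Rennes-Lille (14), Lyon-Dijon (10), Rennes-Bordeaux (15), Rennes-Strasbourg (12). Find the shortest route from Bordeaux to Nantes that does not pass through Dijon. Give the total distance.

A few of the Bordeaux→Nantes routes:
Bordeaux - Lyon - Rennes - Nantes: 12 + 8 + 2 = 22
Bordeaux - Rennes - Nantes: 15 + 2 = 17
Bordeaux - Lyon - Lille - Rennes - Nantes: 12 + 6 + 14 + 2 = 34
Best route has total 17.

17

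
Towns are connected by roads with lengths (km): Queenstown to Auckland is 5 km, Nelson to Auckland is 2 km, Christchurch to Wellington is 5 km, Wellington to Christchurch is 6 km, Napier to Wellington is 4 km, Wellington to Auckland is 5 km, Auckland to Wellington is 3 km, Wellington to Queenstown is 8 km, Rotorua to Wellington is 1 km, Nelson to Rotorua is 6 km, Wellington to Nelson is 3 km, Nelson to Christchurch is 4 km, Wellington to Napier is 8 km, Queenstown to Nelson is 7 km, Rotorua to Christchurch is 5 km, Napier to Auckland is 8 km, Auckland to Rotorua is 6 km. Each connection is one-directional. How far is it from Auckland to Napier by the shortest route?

11

Routes from Auckland to Napier:
Auckland - Wellington - Napier: 3 + 8 = 11
Auckland - Rotorua - Christchurch - Wellington - Napier: 6 + 5 + 5 + 8 = 24
Auckland - Rotorua - Wellington - Napier: 6 + 1 + 8 = 15
Best route has total 11 km.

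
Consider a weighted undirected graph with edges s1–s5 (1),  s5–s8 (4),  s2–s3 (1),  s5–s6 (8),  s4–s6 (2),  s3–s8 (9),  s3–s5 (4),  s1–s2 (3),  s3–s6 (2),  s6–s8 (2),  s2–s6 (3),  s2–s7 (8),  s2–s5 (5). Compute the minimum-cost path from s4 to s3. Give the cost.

Comparing a few candidate routes:
s4-s6-s3: 2 + 2 = 4
s4-s6-s8-s5-s1-s2-s3: 2 + 2 + 4 + 1 + 3 + 1 = 13
s4-s6-s8-s5-s3: 2 + 2 + 4 + 4 = 12
s4-s6-s2-s3: 2 + 3 + 1 = 6
s4-s6-s8-s3: 2 + 2 + 9 = 13
s4-s6-s2-s1-s5-s3: 2 + 3 + 3 + 1 + 4 = 13
Best route has total 4.

4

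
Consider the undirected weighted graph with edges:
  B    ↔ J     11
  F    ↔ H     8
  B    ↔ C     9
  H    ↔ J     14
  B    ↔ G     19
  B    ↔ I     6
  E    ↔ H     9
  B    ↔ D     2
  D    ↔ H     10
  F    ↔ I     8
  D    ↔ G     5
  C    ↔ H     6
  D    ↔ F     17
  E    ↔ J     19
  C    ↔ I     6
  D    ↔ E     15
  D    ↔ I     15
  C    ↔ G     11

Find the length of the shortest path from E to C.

15

Some routes from E to C:
E→H→D→B→C: 9 + 10 + 2 + 9 = 30
E→H→C: 9 + 6 = 15
E→D→B→I→C: 15 + 2 + 6 + 6 = 29
E→D→B→C: 15 + 2 + 9 = 26
The minimum is 15.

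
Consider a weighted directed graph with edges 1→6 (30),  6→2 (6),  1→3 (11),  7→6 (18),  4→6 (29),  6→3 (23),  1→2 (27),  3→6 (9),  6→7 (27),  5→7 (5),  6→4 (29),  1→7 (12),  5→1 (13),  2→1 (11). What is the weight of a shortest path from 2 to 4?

Candidate routes:
2→1→3→6→4: 11 + 11 + 9 + 29 = 60
2→1→7→6→4: 11 + 12 + 18 + 29 = 70
2→1→6→4: 11 + 30 + 29 = 70
The minimum is 60.

60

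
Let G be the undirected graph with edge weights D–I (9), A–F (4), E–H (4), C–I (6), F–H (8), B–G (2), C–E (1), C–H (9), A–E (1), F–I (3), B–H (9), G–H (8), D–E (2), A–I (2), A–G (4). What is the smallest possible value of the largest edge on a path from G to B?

2

Comparing a few candidate routes:
G - B: max(2) = 2
G - A - F - I - C - H - B: max(4, 4, 3, 6, 9, 9) = 9
G - A - F - I - C - E - H - B: max(4, 4, 3, 6, 1, 4, 9) = 9
G - H - B: max(8, 9) = 9
G - A - F - I - D - E - H - B: max(4, 4, 3, 9, 2, 4, 9) = 9
The minimum achievable maximum is 2.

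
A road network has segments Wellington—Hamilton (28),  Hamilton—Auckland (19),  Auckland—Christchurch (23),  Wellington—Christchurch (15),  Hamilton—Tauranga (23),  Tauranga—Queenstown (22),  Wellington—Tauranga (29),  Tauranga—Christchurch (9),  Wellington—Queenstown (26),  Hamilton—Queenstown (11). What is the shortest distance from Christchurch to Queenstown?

31

Checking several routes:
Christchurch → Wellington → Queenstown: 15 + 26 = 41
Christchurch → Tauranga → Queenstown: 9 + 22 = 31
Christchurch → Tauranga → Hamilton → Queenstown: 9 + 23 + 11 = 43
The minimum is 31 km.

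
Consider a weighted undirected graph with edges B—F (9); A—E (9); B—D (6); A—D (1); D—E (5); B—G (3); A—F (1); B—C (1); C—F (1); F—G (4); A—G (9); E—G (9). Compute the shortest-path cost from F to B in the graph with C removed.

7

A few of the F→B routes:
F -> A -> D -> B: 1 + 1 + 6 = 8
F -> A -> G -> B: 1 + 9 + 3 = 13
F -> G -> B: 4 + 3 = 7
F -> B: 9
The minimum is 7.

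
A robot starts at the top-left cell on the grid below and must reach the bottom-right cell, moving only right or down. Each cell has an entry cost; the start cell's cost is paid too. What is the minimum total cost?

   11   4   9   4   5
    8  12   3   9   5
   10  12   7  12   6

Best path: r0c0 -> r0c1 -> r0c2 -> r0c3 -> r0c4 -> r1c4 -> r2c4
Cost: 11 + 4 + 9 + 4 + 5 + 5 + 6 = 44

44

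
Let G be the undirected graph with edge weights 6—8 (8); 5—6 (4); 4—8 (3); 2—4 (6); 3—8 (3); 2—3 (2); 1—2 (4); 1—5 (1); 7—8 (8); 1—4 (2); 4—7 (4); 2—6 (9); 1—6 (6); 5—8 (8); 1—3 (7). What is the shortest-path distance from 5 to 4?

3

Checking several routes:
5-1-4: 1 + 2 = 3
5-1-2-4: 1 + 4 + 6 = 11
5-8-4: 8 + 3 = 11
5-6-1-4: 4 + 6 + 2 = 12
Shortest: 3.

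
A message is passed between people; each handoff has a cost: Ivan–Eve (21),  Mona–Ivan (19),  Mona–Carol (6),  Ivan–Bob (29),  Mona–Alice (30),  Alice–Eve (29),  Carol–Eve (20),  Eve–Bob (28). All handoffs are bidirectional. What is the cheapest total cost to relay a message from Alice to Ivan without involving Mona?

50

Routes from Alice to Ivan avoiding Mona:
Alice→Eve→Ivan: 29 + 21 = 50
Alice→Eve→Bob→Ivan: 29 + 28 + 29 = 86
Shortest: 50.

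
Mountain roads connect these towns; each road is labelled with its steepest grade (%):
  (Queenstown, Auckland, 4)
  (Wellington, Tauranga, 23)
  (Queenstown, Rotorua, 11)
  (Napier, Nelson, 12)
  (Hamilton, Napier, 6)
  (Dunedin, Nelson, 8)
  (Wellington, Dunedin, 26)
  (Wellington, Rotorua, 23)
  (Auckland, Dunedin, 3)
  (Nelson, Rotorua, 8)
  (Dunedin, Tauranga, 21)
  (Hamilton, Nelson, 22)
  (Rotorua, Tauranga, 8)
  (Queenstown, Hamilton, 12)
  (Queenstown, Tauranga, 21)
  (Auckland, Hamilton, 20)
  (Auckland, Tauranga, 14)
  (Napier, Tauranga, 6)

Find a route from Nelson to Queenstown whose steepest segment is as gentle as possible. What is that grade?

8

Comparing a few candidate routes:
Nelson - Rotorua - Tauranga - Napier - Hamilton - Queenstown: max(8, 8, 6, 6, 12) = 12
Nelson - Dunedin - Auckland - Tauranga - Rotorua - Queenstown: max(8, 3, 14, 8, 11) = 14
Nelson - Dunedin - Auckland - Queenstown: max(8, 3, 4) = 8
Nelson - Rotorua - Queenstown: max(8, 11) = 11
Nelson - Napier - Hamilton - Queenstown: max(12, 6, 12) = 12
Nelson - Napier - Tauranga - Rotorua - Queenstown: max(12, 6, 8, 11) = 12
The minimum achievable maximum is 8%.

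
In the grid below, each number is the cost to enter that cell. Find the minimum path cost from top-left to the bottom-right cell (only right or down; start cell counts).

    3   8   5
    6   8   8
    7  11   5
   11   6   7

36

Cheapest: [0,0] -> [0,1] -> [0,2] -> [1,2] -> [2,2] -> [3,2]
  3 + 8 + 5 + 8 + 5 + 7 = 36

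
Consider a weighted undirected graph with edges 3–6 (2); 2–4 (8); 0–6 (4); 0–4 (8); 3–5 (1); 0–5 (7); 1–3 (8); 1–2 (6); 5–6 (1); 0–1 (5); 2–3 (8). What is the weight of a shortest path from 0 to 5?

Some routes from 0 to 5:
0 -> 5: 7
0 -> 6 -> 3 -> 5: 4 + 2 + 1 = 7
0 -> 1 -> 3 -> 6 -> 5: 5 + 8 + 2 + 1 = 16
0 -> 6 -> 5: 4 + 1 = 5
0 -> 1 -> 3 -> 5: 5 + 8 + 1 = 14
Best route has total 5.

5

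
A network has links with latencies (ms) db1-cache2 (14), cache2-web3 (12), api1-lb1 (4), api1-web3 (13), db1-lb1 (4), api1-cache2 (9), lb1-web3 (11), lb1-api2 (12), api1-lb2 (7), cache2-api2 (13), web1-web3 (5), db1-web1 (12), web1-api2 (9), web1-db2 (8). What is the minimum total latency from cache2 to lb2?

Checking several routes:
cache2-web3-api1-lb2: 12 + 13 + 7 = 32
cache2-db1-lb1-api1-lb2: 14 + 4 + 4 + 7 = 29
cache2-api1-lb2: 9 + 7 = 16
cache2-web3-lb1-api1-lb2: 12 + 11 + 4 + 7 = 34
Shortest: 16 ms.

16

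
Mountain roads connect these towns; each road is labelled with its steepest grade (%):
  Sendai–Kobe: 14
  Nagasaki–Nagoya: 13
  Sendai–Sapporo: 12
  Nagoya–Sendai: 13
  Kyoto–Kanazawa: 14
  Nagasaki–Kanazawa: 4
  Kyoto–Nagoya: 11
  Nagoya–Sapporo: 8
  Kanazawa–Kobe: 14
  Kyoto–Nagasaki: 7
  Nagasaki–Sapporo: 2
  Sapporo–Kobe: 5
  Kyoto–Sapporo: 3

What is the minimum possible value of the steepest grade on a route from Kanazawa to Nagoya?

8

Some routes from Kanazawa to Nagoya:
Kanazawa - Nagasaki - Kyoto - Sapporo - Sendai - Nagoya: max(4, 7, 3, 12, 13) = 13
Kanazawa - Nagasaki - Kyoto - Sapporo - Nagoya: max(4, 7, 3, 8) = 8
Kanazawa - Nagasaki - Sapporo - Nagoya: max(4, 2, 8) = 8
Kanazawa - Nagasaki - Sapporo - Kyoto - Nagoya: max(4, 2, 3, 11) = 11
Kanazawa - Nagasaki - Kyoto - Nagoya: max(4, 7, 11) = 11
Best route has worst link 8%.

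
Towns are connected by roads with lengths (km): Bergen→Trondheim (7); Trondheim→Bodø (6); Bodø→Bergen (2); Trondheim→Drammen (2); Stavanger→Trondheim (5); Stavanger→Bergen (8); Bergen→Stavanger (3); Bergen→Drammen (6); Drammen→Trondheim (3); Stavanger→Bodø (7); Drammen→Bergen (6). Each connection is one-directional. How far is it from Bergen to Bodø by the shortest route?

Routes from Bergen to Bodø:
Bergen-Drammen-Trondheim-Bodø: 6 + 3 + 6 = 15
Bergen-Stavanger-Bodø: 3 + 7 = 10
Bergen-Trondheim-Bodø: 7 + 6 = 13
Bergen-Stavanger-Trondheim-Bodø: 3 + 5 + 6 = 14
Best route has total 10 km.

10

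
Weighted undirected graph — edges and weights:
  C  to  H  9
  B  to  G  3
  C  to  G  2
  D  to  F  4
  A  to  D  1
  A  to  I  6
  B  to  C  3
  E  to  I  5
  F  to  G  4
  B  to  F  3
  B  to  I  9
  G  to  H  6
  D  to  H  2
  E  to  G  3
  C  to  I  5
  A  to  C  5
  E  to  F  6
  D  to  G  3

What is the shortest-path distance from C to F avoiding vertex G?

6

Some routes from C to F avoiding G:
C-H-D-F: 9 + 2 + 4 = 15
C-A-D-F: 5 + 1 + 4 = 10
C-B-F: 3 + 3 = 6
Shortest: 6.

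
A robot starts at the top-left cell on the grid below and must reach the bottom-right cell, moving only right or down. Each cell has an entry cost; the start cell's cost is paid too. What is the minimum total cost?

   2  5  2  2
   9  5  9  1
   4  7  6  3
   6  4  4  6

Path [0,0] [0,1] [0,2] [0,3] [1,3] [2,3] [3,3]: 2 + 5 + 2 + 2 + 1 + 3 + 6 = 21.

21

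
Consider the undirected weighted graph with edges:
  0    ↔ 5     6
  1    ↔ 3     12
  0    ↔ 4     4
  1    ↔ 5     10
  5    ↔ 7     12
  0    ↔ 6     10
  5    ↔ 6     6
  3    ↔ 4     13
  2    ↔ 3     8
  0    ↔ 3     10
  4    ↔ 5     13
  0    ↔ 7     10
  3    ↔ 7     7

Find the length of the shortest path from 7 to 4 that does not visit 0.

A few of the 7→4 routes:
7 - 3 - 4: 7 + 13 = 20
7 - 3 - 1 - 5 - 4: 7 + 12 + 10 + 13 = 42
7 - 5 - 4: 12 + 13 = 25
Shortest: 20.

20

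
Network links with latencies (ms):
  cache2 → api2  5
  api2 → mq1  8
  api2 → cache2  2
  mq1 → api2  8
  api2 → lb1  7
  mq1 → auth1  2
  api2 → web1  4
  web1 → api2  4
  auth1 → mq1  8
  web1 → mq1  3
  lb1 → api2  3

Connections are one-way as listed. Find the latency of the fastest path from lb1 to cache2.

Routes from lb1 to cache2:
lb1-api2-cache2: 3 + 2 = 5
Best route has total 5 ms.

5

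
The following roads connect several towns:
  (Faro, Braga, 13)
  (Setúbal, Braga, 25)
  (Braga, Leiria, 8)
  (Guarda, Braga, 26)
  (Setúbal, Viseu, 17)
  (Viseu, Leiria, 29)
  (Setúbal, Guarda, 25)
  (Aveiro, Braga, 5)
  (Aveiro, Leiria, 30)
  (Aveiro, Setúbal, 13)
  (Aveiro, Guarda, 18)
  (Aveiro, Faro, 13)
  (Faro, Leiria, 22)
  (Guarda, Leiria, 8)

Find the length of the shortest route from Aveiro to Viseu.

A few of the Aveiro→Viseu routes:
Aveiro → Braga → Leiria → Viseu: 5 + 8 + 29 = 42
Aveiro → Guarda → Leiria → Viseu: 18 + 8 + 29 = 55
Aveiro → Braga → Setúbal → Viseu: 5 + 25 + 17 = 47
Aveiro → Leiria → Viseu: 30 + 29 = 59
Aveiro → Setúbal → Viseu: 13 + 17 = 30
Shortest: 30.

30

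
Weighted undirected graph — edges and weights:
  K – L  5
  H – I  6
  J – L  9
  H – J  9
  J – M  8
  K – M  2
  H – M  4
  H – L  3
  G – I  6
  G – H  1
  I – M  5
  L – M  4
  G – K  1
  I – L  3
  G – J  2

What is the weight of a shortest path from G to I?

6

Some routes from G to I:
G→I: 6
G→K→M→I: 1 + 2 + 5 = 8
G→H→L→I: 1 + 3 + 3 = 7
G→H→I: 1 + 6 = 7
Best route has total 6.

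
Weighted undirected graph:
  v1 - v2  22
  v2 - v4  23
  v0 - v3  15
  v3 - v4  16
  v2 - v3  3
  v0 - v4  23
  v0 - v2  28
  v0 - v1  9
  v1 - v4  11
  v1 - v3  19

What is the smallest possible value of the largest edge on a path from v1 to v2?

15

Some routes from v1 to v2:
v1 - v3 - v2: max(19, 3) = 19
v1 - v4 - v3 - v2: max(11, 16, 3) = 16
v1 - v0 - v3 - v2: max(9, 15, 3) = 15
v1 - v3 - v4 - v2: max(19, 16, 23) = 23
v1 - v2: max(22) = 22
The minimum achievable maximum is 15.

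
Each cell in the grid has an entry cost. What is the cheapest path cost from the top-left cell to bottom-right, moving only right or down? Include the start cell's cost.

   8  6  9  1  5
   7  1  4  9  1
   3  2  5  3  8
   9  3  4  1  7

Path r0c0 r0c1 r1c1 r2c1 r3c1 r3c2 r3c3 r3c4: 8 + 6 + 1 + 2 + 3 + 4 + 1 + 7 = 32.
(Top row then right column would cost 45.)

32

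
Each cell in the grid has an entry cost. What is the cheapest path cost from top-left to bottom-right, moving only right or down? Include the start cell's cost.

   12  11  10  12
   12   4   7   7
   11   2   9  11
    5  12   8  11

Cheapest: r0c0 -> r0c1 -> r1c1 -> r2c1 -> r2c2 -> r3c2 -> r3c3
  12 + 11 + 4 + 2 + 9 + 8 + 11 = 57

57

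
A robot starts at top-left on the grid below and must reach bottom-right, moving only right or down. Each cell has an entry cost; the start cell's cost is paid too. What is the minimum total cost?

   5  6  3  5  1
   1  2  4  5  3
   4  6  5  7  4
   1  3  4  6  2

Cheapest: r0c0 r1c0 r1c1 r1c2 r1c3 r1c4 r2c4 r3c4
  5 + 1 + 2 + 4 + 5 + 3 + 4 + 2 = 26
(Top row then right column would cost 29.)

26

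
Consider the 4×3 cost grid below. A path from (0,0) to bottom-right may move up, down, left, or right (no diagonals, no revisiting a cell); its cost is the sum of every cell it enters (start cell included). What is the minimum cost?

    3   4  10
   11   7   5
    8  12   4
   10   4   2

25

One optimal route is r0c0→r0c1→r1c1→r1c2→r2c2→r3c2.
Its cost is 3 + 4 + 7 + 5 + 4 + 2 = 25.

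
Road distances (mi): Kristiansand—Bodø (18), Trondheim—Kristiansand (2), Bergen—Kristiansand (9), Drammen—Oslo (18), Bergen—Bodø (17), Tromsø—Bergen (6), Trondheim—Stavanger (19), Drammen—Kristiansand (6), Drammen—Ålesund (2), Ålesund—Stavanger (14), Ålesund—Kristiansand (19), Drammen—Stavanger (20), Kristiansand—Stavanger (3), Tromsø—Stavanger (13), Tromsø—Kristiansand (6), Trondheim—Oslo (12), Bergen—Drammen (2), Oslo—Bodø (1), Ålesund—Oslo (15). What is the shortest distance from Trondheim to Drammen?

8

A few of the Trondheim→Drammen routes:
Trondheim→Kristiansand→Stavanger→Ålesund→Drammen: 2 + 3 + 14 + 2 = 21
Trondheim→Kristiansand→Bergen→Drammen: 2 + 9 + 2 = 13
Trondheim→Kristiansand→Drammen: 2 + 6 = 8
Trondheim→Kristiansand→Tromsø→Bergen→Drammen: 2 + 6 + 6 + 2 = 16
Best route has total 8 mi.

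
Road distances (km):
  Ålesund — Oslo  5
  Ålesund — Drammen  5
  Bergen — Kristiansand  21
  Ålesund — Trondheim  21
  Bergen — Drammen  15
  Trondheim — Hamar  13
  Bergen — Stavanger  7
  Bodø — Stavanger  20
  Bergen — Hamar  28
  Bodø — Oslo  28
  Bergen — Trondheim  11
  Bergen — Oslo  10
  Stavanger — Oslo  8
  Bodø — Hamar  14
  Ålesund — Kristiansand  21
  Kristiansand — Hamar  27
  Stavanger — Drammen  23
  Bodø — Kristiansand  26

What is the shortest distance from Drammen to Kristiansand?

Checking several routes:
Drammen - Bergen - Kristiansand: 15 + 21 = 36
Drammen - Ålesund - Oslo - Bergen - Kristiansand: 5 + 5 + 10 + 21 = 41
Drammen - Bergen - Oslo - Ålesund - Kristiansand: 15 + 10 + 5 + 21 = 51
Drammen - Ålesund - Oslo - Stavanger - Bergen - Kristiansand: 5 + 5 + 8 + 7 + 21 = 46
Drammen - Stavanger - Bergen - Kristiansand: 23 + 7 + 21 = 51
Drammen - Ålesund - Kristiansand: 5 + 21 = 26
Shortest: 26 km.

26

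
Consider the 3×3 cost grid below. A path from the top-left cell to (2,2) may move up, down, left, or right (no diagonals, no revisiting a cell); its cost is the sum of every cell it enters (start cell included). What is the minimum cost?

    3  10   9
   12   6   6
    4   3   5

27

Path (0,0) → (0,1) → (1,1) → (2,1) → (2,2): 3 + 10 + 6 + 3 + 5 = 27.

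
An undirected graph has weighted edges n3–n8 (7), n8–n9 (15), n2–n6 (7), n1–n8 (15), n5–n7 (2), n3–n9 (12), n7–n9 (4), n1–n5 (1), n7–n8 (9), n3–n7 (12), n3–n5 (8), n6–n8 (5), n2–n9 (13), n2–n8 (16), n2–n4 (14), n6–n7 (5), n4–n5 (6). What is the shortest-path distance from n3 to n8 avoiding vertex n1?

7

Some routes from n3 to n8 avoiding n1:
n3 → n5 → n7 → n8: 8 + 2 + 9 = 19
n3 → n5 → n7 → n6 → n8: 8 + 2 + 5 + 5 = 20
n3 → n7 → n8: 12 + 9 = 21
n3 → n8: 7
n3 → n9 → n7 → n8: 12 + 4 + 9 = 25
n3 → n7 → n6 → n8: 12 + 5 + 5 = 22
The minimum is 7.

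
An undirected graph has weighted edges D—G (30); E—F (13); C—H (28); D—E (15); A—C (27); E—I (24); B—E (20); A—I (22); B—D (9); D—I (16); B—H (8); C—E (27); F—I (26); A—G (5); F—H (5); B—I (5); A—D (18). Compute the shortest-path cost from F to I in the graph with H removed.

26

A few of the F→I routes:
F-I: 26
F-E-I: 13 + 24 = 37
F-E-B-I: 13 + 20 + 5 = 38
Shortest: 26.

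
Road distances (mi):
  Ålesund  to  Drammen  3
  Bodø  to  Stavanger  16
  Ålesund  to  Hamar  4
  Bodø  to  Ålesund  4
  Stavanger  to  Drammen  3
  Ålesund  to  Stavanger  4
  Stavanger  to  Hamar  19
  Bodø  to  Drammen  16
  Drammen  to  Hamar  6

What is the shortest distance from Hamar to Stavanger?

8

Some routes from Hamar to Stavanger:
Hamar-Stavanger: 19
Hamar-Ålesund-Drammen-Stavanger: 4 + 3 + 3 = 10
Hamar-Drammen-Stavanger: 6 + 3 = 9
Hamar-Ålesund-Stavanger: 4 + 4 = 8
Hamar-Drammen-Ålesund-Stavanger: 6 + 3 + 4 = 13
Hamar-Ålesund-Bodø-Stavanger: 4 + 4 + 16 = 24
The minimum is 8 mi.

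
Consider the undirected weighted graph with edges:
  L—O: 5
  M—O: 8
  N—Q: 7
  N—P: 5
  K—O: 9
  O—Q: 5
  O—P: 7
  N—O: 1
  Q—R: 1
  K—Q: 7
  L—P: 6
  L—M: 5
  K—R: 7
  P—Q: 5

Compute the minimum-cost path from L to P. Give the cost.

6

Comparing a few candidate routes:
L→P: 6
L→O→P: 5 + 7 = 12
L→O→N→P: 5 + 1 + 5 = 11
L→O→Q→P: 5 + 5 + 5 = 15
L→O→N→Q→P: 5 + 1 + 7 + 5 = 18
The minimum is 6.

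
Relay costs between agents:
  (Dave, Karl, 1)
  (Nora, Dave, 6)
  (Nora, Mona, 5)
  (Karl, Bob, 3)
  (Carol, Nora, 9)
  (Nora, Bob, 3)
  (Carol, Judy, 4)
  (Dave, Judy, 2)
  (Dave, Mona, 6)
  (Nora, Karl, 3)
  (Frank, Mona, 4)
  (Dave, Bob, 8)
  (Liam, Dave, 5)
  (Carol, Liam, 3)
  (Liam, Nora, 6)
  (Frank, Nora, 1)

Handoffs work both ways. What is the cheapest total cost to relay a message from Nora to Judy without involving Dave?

Paths from Nora to Judy avoiding Dave:
Nora-Carol-Judy: 9 + 4 = 13
Nora-Liam-Carol-Judy: 6 + 3 + 4 = 13
Best route has total 13.

13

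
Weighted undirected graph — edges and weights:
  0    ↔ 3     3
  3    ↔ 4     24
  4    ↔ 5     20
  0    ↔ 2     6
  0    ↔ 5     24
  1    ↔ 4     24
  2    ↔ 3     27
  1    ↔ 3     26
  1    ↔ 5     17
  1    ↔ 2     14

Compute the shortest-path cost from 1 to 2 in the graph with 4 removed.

A few of the 1→2 routes:
1-2: 14
1-3-0-2: 26 + 3 + 6 = 35
1-5-0-2: 17 + 24 + 6 = 47
Shortest: 14.

14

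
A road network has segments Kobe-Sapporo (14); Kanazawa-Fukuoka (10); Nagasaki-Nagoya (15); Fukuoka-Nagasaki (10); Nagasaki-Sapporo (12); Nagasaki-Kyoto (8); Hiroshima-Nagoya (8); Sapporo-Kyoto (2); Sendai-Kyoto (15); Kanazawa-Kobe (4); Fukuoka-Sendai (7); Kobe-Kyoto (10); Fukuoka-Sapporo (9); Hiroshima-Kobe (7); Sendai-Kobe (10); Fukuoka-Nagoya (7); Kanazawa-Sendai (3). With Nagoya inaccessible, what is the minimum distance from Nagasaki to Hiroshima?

Some routes from Nagasaki to Hiroshima avoiding Nagoya:
Nagasaki-Fukuoka-Sendai-Kanazawa-Kobe-Hiroshima: 10 + 7 + 3 + 4 + 7 = 31
Nagasaki-Fukuoka-Kanazawa-Kobe-Hiroshima: 10 + 10 + 4 + 7 = 31
Nagasaki-Kyoto-Sapporo-Kobe-Hiroshima: 8 + 2 + 14 + 7 = 31
Nagasaki-Kyoto-Kobe-Hiroshima: 8 + 10 + 7 = 25
The minimum is 25.

25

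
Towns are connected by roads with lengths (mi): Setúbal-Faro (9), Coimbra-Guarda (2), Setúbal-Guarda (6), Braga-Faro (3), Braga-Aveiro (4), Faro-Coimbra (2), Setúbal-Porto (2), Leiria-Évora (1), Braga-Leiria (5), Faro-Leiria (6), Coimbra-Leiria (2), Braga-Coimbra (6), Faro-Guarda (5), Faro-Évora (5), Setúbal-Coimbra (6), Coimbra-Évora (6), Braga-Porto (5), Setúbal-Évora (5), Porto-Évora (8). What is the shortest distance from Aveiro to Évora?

Some routes from Aveiro to Évora:
Aveiro-Braga-Faro-Coimbra-Leiria-Évora: 4 + 3 + 2 + 2 + 1 = 12
Aveiro-Braga-Leiria-Évora: 4 + 5 + 1 = 10
Aveiro-Braga-Faro-Évora: 4 + 3 + 5 = 12
The minimum is 10 mi.

10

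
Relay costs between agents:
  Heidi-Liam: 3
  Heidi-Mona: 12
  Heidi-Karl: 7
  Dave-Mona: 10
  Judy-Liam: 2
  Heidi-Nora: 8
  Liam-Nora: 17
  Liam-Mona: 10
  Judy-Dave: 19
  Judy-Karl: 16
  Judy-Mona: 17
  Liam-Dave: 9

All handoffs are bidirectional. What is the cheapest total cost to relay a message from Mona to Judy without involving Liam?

17

Routes from Mona to Judy avoiding Liam:
Mona→Dave→Judy: 10 + 19 = 29
Mona→Heidi→Karl→Judy: 12 + 7 + 16 = 35
Mona→Judy: 17
Best route has total 17.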